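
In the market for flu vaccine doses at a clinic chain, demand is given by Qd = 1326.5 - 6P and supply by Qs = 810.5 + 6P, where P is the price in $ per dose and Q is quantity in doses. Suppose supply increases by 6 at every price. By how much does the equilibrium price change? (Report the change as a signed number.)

Equating demand and supply, 1326.5 - 6P = 810.5 + 6P gives 12P = 516, so P* = 43.
Plugging P* into demand: Q* = 1326.5 - 6(43) = 1068.5.
After the shift, supply is Qs = 816.5 + 6P.
The new intersection has 510 = 12P, i.e. P = 42.5, Q = 1071.5.
ΔP = 42.5 - 43 = -0.5.

ΔP = -0.5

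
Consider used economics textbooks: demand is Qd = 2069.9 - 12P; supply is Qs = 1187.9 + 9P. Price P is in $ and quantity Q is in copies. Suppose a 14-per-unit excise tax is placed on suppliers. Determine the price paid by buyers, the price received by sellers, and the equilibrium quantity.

P_b = 48, P_s = 34, Q = 1493.9

The tax drives a wedge P_b - P_s = 14. Substituting P_s = P_b - 14 into supply: Qs = 1061.9 + 9P_b.
Set Qd = Qs: 2069.9 - 12P_b = 1061.9 + 9P_b, so 1008 = 21P_b and P_b = 48.
Then P_s = 48 - 14 = 34 and Q = 2069.9 - 12(48) = 1493.9.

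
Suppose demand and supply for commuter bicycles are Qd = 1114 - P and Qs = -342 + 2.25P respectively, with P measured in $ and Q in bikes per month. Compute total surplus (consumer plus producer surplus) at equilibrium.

Total surplus = 320346

Equating demand and supply, 1114 - P = -342 + 2.25P gives 3.25P = 1456, so P* = 448.
Then Q* = 1114 - 448 = 666.
Demand choke price = 1114; supply choke price = 152. CS = ½(1114 - 448)(666) = 221778; PS = ½(448 - 152)(666) = 98568. Total surplus = 320346.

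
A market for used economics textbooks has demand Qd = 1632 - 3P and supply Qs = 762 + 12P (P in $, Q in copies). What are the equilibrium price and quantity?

The market clears where 1632 - 3P = 762 + 12P. Rearranging, 15P = 870, hence P* = 58.
Substitute back: Q* = 1632 - 3(58) = 1458.

P* = 58, Q* = 1458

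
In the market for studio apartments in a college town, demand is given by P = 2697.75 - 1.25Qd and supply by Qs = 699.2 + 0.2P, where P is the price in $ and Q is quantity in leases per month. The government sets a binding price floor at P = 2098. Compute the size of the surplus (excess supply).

In direct form, Qd = 2158.2 - 0.8P.
With P fixed at 2098, quantity demanded is 479.8 and quantity supplied is 1118.8.
Surplus = Qs - Qd = 1118.8 - 479.8 = 639.

Surplus = 639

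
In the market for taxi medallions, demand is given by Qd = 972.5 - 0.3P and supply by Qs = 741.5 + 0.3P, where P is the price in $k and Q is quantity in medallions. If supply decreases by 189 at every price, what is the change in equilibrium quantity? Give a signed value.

At equilibrium Qd = Qs, so 972.5 - 0.3P = 741.5 + 0.3P; collecting terms, 231 = 0.6P and P* = 385.
Then Q* = 972.5 - 0.3(385) = 857.
After the shift, supply is Qs = 552.5 + 0.3P.
New equilibrium: 420 = 0.6P, so P = 700 and Q = 762.5.
ΔQ = 762.5 - 857 = -94.5.

ΔQ = -94.5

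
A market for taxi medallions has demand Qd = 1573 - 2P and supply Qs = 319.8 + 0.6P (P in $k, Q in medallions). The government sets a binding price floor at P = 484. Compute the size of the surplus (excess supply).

Surplus = 5.2

With P fixed at 484, quantity demanded is 605 and quantity supplied is 610.2.
Surplus = Qs - Qd = 610.2 - 605 = 5.2.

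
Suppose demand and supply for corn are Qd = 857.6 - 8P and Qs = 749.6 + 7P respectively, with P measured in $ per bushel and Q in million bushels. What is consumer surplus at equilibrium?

Set Qd = Qs: 857.6 - 8P = 749.6 + 7P, so 108 = 15P and P* = 7.2.
Then Q* = 857.6 - 8(7.2) = 800.
Demand choke price (Qd = 0): P = 857.6/8 = 107.2. Consumer surplus = ½ × (107.2 - 7.2) × 800 = 40000.

Consumer surplus = 40000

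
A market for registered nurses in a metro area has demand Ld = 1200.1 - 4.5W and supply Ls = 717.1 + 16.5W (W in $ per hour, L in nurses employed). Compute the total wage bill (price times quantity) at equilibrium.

The total wage bill = 25221.8

Set Ld = Ls: 1200.1 - 4.5W = 717.1 + 16.5W, so 483 = 21W and W* = 23.
From the demand curve, L* = 1200.1 - 4.5(23) = 1096.6.
The total wage bill = W* × L* = 23 × 1096.6 = 25221.8.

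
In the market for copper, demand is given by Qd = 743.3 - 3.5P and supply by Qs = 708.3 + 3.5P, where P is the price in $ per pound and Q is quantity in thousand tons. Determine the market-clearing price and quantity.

P* = 5, Q* = 725.8

Set Qd = Qs: 743.3 - 3.5P = 708.3 + 3.5P, so 35 = 7P and P* = 5.
Then Q* = 743.3 - 3.5(5) = 725.8.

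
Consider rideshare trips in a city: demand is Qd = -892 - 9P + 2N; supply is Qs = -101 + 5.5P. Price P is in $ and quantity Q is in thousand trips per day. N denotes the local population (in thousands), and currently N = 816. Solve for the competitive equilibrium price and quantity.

P* = 58, Q* = 218

With N = 816, demand is Qd = 740 - 9P.
Set Qd = Qs: 740 - 9P = -101 + 5.5P, so 841 = 14.5P and P* = 58.
Then Q* = 740 - 9(58) = 218.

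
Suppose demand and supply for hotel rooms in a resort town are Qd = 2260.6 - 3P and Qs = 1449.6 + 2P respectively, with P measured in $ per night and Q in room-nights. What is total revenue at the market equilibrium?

Total revenue = 287742.8

The market clears where 2260.6 - 3P = 1449.6 + 2P. Rearranging, 5P = 811, hence P* = 162.2.
From the demand curve, Q* = 2260.6 - 3(162.2) = 1774.
Total revenue = P* × Q* = 162.2 × 1774 = 287742.8.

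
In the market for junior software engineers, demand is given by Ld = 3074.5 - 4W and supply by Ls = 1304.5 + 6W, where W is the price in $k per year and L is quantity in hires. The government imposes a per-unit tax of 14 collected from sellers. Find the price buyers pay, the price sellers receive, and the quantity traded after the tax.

The tax drives a wedge W_b - W_s = 14. Substituting W_s = W_b - 14 into supply: Ls = 1220.5 + 6W_b.
Market clearing requires 3074.5 - 4W_b = 1220.5 + 6W_b; hence 1854 = 10W_b and W_b = 185.4.
So W_s = 171.4 and the quantity traded is L = 3074.5 - 4(185.4) = 2332.9.

W_b = 185.4, W_s = 171.4, L = 2332.9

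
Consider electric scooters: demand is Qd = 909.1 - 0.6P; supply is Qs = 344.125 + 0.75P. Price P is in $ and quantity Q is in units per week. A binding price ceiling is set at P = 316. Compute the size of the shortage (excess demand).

Shortage = 138.375

With P fixed at 316, quantity demanded is 719.5 and quantity supplied is 581.125.
Shortage = Qd - Qs = 719.5 - 581.125 = 138.375.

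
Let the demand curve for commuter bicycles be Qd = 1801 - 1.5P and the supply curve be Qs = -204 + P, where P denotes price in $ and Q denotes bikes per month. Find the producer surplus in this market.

At equilibrium Qd = Qs, so 1801 - 1.5P = -204 + P; collecting terms, 2005 = 2.5P and P* = 802.
Plugging P* into demand: Q* = 1801 - 1.5(802) = 598.
Supply choke price (Qs = 0): P = 204. Producer surplus = ½ × (802 - 204) × 598 = 178802.

Producer surplus = 178802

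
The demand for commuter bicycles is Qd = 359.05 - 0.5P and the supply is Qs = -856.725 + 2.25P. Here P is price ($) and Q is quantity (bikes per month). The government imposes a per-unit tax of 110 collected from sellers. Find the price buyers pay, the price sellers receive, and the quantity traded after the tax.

P_b = 532.1, P_s = 422.1, Q = 93

The tax drives a wedge P_b - P_s = 110. Substituting P_s = P_b - 110 into supply: Qs = -1104.225 + 2.25P_b.
Set Qd = Qs: 359.05 - 0.5P_b = -1104.225 + 2.25P_b, so 1463.275 = 2.75P_b and P_b = 532.1.
Then P_s = 532.1 - 110 = 422.1 and Q = 359.05 - 0.5(532.1) = 93.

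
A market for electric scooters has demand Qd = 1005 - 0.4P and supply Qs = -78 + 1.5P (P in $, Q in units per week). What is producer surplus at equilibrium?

Set Qd = Qs: 1005 - 0.4P = -78 + 1.5P, so 1083 = 1.9P and P* = 570.
Then Q* = 1005 - 0.4(570) = 777.
Supply choke price (Qs = 0): P = 52. Producer surplus = ½ × (570 - 52) × 777 = 201243.

Producer surplus = 201243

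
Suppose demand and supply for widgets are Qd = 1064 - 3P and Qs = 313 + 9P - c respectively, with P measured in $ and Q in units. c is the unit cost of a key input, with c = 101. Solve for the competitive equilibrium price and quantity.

With c = 101, supply is Qs = 212 + 9P.
The market clears where 1064 - 3P = 212 + 9P. Rearranging, 12P = 852, hence P* = 71.
Then Q* = 1064 - 3(71) = 851.

P* = 71, Q* = 851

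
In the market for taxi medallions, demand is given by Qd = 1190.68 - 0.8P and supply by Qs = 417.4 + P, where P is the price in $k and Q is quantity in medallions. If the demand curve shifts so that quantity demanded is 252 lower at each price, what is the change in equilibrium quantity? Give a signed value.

ΔQ = -140

At equilibrium Qd = Qs, so 1190.68 - 0.8P = 417.4 + P; collecting terms, 773.28 = 1.8P and P* = 429.6.
Then Q* = 1190.68 - 0.8(429.6) = 847.
After the shift, demand is Qd = 938.68 - 0.8P.
The new intersection has 521.28 = 1.8P, i.e. P = 289.6, Q = 707.
ΔQ = 707 - 847 = -140.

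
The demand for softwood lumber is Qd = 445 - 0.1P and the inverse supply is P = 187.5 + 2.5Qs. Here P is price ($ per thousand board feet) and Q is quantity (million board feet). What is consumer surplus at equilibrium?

Solving each curve for Q: Qs = -75 + 0.4P.
At equilibrium Qd = Qs, so 445 - 0.1P = -75 + 0.4P; collecting terms, 520 = 0.5P and P* = 1040.
From the demand curve, Q* = 445 - 0.1(1040) = 341.
Demand choke price (Qd = 0): P = 445/0.1 = 4450. Consumer surplus = ½ × (4450 - 1040) × 341 = 581405.

Consumer surplus = 581405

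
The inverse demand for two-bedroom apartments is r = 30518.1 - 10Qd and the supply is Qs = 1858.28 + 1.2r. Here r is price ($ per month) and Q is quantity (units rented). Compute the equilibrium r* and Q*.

Rewriting in direct form: Qd = 3051.81 - 0.1r.
Equating demand and supply, 3051.81 - 0.1r = 1858.28 + 1.2r gives 1.3r = 1193.53, so r* = 918.1.
Then Q* = 3051.81 - 0.1(918.1) = 2960.

r* = 918.1, Q* = 2960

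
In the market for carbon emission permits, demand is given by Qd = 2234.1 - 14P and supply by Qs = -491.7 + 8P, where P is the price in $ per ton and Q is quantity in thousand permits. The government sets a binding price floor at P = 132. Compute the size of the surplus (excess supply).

Surplus = 178.2

With P fixed at 132, quantity demanded is 386.1 and quantity supplied is 564.3.
Surplus = Qs - Qd = 564.3 - 386.1 = 178.2.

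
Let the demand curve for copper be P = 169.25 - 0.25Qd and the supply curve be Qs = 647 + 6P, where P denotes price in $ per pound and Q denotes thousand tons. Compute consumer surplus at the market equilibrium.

Consumer surplus = 55278.125

In direct form, Qd = 677 - 4P.
Set Qd = Qs: 677 - 4P = 647 + 6P, so 30 = 10P and P* = 3.
Plugging P* into demand: Q* = 677 - 4(3) = 665.
Demand choke price (Qd = 0): P = 677/4 = 169.25. Consumer surplus = ½ × (169.25 - 3) × 665 = 55278.125.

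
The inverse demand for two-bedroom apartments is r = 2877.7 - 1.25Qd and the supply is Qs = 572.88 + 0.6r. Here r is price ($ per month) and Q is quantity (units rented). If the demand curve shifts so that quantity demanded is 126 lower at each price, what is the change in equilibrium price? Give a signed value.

Δr = -90

Inverting to quantity form: Qd = 2302.16 - 0.8r.
At equilibrium Qd = Qs, so 2302.16 - 0.8r = 572.88 + 0.6r; collecting terms, 1729.28 = 1.4r and r* = 1235.2.
Plugging r* into demand: Q* = 2302.16 - 0.8(1235.2) = 1314.
After the shift, demand is Qd = 2176.16 - 0.8r.
New equilibrium: 1603.28 = 1.4r, so r = 1145.2 and Q = 1260.
Δr = 1145.2 - 1235.2 = -90.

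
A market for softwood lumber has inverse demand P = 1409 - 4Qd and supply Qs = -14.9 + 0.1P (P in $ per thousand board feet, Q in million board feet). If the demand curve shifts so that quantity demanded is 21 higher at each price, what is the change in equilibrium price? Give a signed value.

Rewriting in direct form: Qd = 352.25 - 0.25P.
Equating demand and supply, 352.25 - 0.25P = -14.9 + 0.1P gives 0.35P = 367.15, so P* = 1049.
Then Q* = 352.25 - 0.25(1049) = 90.
After the shift, demand is Qd = 373.25 - 0.25P.
Re-solving, 0.35P = 388.15 gives P = 1109 and Q = 96.
ΔP = 1109 - 1049 = 60.

ΔP = 60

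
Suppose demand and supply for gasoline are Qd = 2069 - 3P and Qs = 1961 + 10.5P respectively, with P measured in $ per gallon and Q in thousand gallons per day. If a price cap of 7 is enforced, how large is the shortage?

Shortage = 13.5

With P fixed at 7, quantity demanded is 2048 and quantity supplied is 2034.5.
Shortage = Qd - Qs = 2048 - 2034.5 = 13.5.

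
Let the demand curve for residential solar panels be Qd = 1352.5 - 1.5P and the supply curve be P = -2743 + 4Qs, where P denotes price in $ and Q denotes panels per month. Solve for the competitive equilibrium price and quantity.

P* = 381, Q* = 781

In direct form, Qs = 685.75 + 0.25P.
At equilibrium Qd = Qs, so 1352.5 - 1.5P = 685.75 + 0.25P; collecting terms, 666.75 = 1.75P and P* = 381.
Then Q* = 1352.5 - 1.5(381) = 781.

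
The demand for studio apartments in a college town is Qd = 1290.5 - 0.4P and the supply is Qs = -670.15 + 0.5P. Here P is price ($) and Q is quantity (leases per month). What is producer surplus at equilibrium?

Producer surplus = 175644.81

Equating demand and supply, 1290.5 - 0.4P = -670.15 + 0.5P gives 0.9P = 1960.65, so P* = 2178.5.
From the demand curve, Q* = 1290.5 - 0.4(2178.5) = 419.1.
Supply choke price (Qs = 0): P = 1340.3. Producer surplus = ½ × (2178.5 - 1340.3) × 419.1 = 175644.81.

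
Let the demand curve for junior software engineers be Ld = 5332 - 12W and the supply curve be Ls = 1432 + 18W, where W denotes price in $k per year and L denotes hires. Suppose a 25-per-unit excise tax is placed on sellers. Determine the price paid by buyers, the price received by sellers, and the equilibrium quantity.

Sellers keep W_s = W_b - 25 per unit, so supply in terms of the buyer price is Ls = 982 + 18W_b.
Set Ld = Ls: 5332 - 12W_b = 982 + 18W_b, so 4350 = 30W_b and W_b = 145.
Then W_s = 145 - 25 = 120 and L = 5332 - 12(145) = 3592.

W_b = 145, W_s = 120, L = 3592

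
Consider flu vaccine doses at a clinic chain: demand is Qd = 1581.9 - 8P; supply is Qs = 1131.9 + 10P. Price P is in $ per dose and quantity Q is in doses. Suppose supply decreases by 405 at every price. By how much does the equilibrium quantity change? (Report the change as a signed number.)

Equating demand and supply, 1581.9 - 8P = 1131.9 + 10P gives 18P = 450, so P* = 25.
Substitute back: Q* = 1581.9 - 8(25) = 1381.9.
After the shift, supply is Qs = 726.9 + 10P.
The new intersection has 855 = 18P, i.e. P = 47.5, Q = 1201.9.
ΔQ = 1201.9 - 1381.9 = -180.

ΔQ = -180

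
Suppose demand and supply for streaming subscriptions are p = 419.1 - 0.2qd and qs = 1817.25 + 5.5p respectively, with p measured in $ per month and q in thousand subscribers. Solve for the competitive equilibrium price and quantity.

p* = 26.5, q* = 1963

Rewriting in direct form: qd = 2095.5 - 5p.
At equilibrium qd = qs, so 2095.5 - 5p = 1817.25 + 5.5p; collecting terms, 278.25 = 10.5p and p* = 26.5.
Substitute back: q* = 2095.5 - 5(26.5) = 1963.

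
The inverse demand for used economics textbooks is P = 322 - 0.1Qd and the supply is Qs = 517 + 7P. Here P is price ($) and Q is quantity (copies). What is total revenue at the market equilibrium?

Total revenue = 259170

In direct form, Qd = 3220 - 10P.
Equating demand and supply, 3220 - 10P = 517 + 7P gives 17P = 2703, so P* = 159.
Then Q* = 3220 - 10(159) = 1630.
Total revenue = P* × Q* = 159 × 1630 = 259170.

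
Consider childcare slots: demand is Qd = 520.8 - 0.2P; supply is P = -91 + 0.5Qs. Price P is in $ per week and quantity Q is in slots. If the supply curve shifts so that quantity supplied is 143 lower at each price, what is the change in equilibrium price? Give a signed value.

Rewriting in direct form: Qs = 182 + 2P.
At equilibrium Qd = Qs, so 520.8 - 0.2P = 182 + 2P; collecting terms, 338.8 = 2.2P and P* = 154.
Substitute back: Q* = 520.8 - 0.2(154) = 490.
After the shift, supply is Qs = 39 + 2P.
New equilibrium: 481.8 = 2.2P, so P = 219 and Q = 477.
ΔP = 219 - 154 = 65.

ΔP = 65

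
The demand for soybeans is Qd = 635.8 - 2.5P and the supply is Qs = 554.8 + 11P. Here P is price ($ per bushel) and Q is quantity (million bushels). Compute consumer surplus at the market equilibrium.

The market clears where 635.8 - 2.5P = 554.8 + 11P. Rearranging, 13.5P = 81, hence P* = 6.
From the demand curve, Q* = 635.8 - 2.5(6) = 620.8.
Demand choke price (Qd = 0): P = 635.8/2.5 = 254.32. Consumer surplus = ½ × (254.32 - 6) × 620.8 = 77078.528.

Consumer surplus = 77078.528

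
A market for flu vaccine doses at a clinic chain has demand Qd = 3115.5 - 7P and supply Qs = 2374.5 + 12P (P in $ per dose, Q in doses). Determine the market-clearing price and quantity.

Set Qd = Qs: 3115.5 - 7P = 2374.5 + 12P, so 741 = 19P and P* = 39.
From the demand curve, Q* = 3115.5 - 7(39) = 2842.5.

P* = 39, Q* = 2842.5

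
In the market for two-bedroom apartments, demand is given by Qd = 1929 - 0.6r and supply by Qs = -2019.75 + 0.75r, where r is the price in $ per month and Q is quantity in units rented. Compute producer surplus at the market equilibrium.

Producer surplus = 20184

Set Qd = Qs: 1929 - 0.6r = -2019.75 + 0.75r, so 3948.75 = 1.35r and r* = 2925.
Substitute back: Q* = 1929 - 0.6(2925) = 174.
Supply choke price (Qs = 0): r = 2693. Producer surplus = ½ × (2925 - 2693) × 174 = 20184.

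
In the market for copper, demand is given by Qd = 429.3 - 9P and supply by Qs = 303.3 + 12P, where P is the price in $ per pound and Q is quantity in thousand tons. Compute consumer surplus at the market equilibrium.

Consumer surplus = 7825.005

The market clears where 429.3 - 9P = 303.3 + 12P. Rearranging, 21P = 126, hence P* = 6.
Then Q* = 429.3 - 9(6) = 375.3.
Demand choke price (Qd = 0): P = 429.3/9 = 47.7. Consumer surplus = ½ × (47.7 - 6) × 375.3 = 7825.005.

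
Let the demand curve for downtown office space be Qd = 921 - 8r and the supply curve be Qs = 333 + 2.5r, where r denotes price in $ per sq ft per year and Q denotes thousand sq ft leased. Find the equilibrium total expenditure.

Total expenditure = 26488

Set Qd = Qs: 921 - 8r = 333 + 2.5r, so 588 = 10.5r and r* = 56.
Plugging r* into demand: Q* = 921 - 8(56) = 473.
Total expenditure = r* × Q* = 56 × 473 = 26488.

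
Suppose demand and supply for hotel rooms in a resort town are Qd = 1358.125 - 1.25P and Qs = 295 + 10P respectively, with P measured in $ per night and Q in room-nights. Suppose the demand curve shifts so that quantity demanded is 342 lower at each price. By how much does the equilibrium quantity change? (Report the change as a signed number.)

ΔQ = -304

Equating demand and supply, 1358.125 - 1.25P = 295 + 10P gives 11.25P = 1063.125, so P* = 94.5.
Substitute back: Q* = 1358.125 - 1.25(94.5) = 1240.
After the shift, demand is Qd = 1016.125 - 1.25P.
New equilibrium: 721.125 = 11.25P, so P = 64.1 and Q = 936.
ΔQ = 936 - 1240 = -304.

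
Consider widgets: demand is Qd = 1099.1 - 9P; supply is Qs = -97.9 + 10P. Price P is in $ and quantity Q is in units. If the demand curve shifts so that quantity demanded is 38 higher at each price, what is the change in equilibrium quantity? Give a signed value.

ΔQ = 20

Set Qd = Qs: 1099.1 - 9P = -97.9 + 10P, so 1197 = 19P and P* = 63.
Then Q* = 1099.1 - 9(63) = 532.1.
After the shift, demand is Qd = 1137.1 - 9P.
Re-solving, 19P = 1235 gives P = 65 and Q = 552.1.
ΔQ = 552.1 - 532.1 = 20.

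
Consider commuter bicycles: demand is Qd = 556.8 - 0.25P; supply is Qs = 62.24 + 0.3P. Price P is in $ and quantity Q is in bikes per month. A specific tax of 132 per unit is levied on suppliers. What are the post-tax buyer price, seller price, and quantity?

P_b = 971.2, P_s = 839.2, Q = 314

Suppliers keep P_s = P_b - 132 per unit, so supply in terms of the buyer price is Qs = 22.64 + 0.3P_b.
Equate demand and the shifted supply: 556.8 - 0.25P_b = 22.64 + 0.3P_b, giving 0.55P_b = 534.16, so P_b = 971.2.
So P_s = 839.2 and the quantity traded is Q = 556.8 - 0.25(971.2) = 314.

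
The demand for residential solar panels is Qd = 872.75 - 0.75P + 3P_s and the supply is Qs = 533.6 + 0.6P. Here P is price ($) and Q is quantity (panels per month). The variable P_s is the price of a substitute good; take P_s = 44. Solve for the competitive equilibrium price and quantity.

With P_s = 44, demand is Qd = 1004.75 - 0.75P.
Equating demand and supply, 1004.75 - 0.75P = 533.6 + 0.6P gives 1.35P = 471.15, so P* = 349.
From the demand curve, Q* = 1004.75 - 0.75(349) = 743.

P* = 349, Q* = 743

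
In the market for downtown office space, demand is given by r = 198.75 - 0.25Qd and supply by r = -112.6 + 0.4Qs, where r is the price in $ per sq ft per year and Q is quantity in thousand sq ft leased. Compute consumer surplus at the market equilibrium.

In direct form, Qd = 795 - 4r and Qs = 281.5 + 2.5r.
The market clears where 795 - 4r = 281.5 + 2.5r. Rearranging, 6.5r = 513.5, hence r* = 79.
From the demand curve, Q* = 795 - 4(79) = 479.
Demand choke price (Qd = 0): r = 795/4 = 198.75. Consumer surplus = ½ × (198.75 - 79) × 479 = 28680.125.

Consumer surplus = 28680.125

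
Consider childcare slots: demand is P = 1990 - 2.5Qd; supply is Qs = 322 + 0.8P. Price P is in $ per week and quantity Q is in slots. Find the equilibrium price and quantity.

Rewriting in direct form: Qd = 796 - 0.4P.
Set Qd = Qs: 796 - 0.4P = 322 + 0.8P, so 474 = 1.2P and P* = 395.
Plugging P* into demand: Q* = 796 - 0.4(395) = 638.

P* = 395, Q* = 638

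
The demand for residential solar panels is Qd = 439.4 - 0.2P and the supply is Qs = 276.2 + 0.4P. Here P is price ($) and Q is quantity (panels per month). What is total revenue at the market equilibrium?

Set Qd = Qs: 439.4 - 0.2P = 276.2 + 0.4P, so 163.2 = 0.6P and P* = 272.
Then Q* = 439.4 - 0.2(272) = 385.
Total revenue = P* × Q* = 272 × 385 = 104720.

Total revenue = 104720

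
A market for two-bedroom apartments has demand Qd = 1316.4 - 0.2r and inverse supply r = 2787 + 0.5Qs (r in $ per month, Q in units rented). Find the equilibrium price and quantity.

Solving each curve for Q: Qs = -5574 + 2r.
The market clears where 1316.4 - 0.2r = -5574 + 2r. Rearranging, 2.2r = 6890.4, hence r* = 3132.
Substitute back: Q* = 1316.4 - 0.2(3132) = 690.

r* = 3132, Q* = 690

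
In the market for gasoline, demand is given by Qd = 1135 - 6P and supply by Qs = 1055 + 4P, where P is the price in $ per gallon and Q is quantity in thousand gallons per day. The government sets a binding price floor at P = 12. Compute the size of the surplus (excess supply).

Surplus = 40

With P fixed at 12, quantity demanded is 1063 and quantity supplied is 1103.
Surplus = Qs - Qd = 1103 - 1063 = 40.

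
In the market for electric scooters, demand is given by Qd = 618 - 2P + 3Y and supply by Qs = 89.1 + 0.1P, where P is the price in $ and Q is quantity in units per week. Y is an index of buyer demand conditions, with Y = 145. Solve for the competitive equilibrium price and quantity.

With Y = 145, demand is Qd = 1053 - 2P.
Equating demand and supply, 1053 - 2P = 89.1 + 0.1P gives 2.1P = 963.9, so P* = 459.
Substitute back: Q* = 1053 - 2(459) = 135.

P* = 459, Q* = 135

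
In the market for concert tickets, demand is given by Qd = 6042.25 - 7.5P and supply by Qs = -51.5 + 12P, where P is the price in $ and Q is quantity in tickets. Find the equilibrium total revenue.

Total revenue = 1155781.25

Equating demand and supply, 6042.25 - 7.5P = -51.5 + 12P gives 19.5P = 6093.75, so P* = 312.5.
Substitute back: Q* = 6042.25 - 7.5(312.5) = 3698.5.
Total revenue = P* × Q* = 312.5 × 3698.5 = 1155781.25.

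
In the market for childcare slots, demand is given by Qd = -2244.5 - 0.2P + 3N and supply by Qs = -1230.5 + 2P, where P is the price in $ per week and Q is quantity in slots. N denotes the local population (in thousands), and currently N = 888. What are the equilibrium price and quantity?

P* = 750, Q* = 269.5

With N = 888, demand is Qd = 419.5 - 0.2P.
Equating demand and supply, 419.5 - 0.2P = -1230.5 + 2P gives 2.2P = 1650, so P* = 750.
Substitute back: Q* = 419.5 - 0.2(750) = 269.5.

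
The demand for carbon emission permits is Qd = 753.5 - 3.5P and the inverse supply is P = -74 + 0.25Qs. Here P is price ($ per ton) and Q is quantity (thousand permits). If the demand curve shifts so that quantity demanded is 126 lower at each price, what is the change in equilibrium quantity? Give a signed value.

In direct form, Qs = 296 + 4P.
Equating demand and supply, 753.5 - 3.5P = 296 + 4P gives 7.5P = 457.5, so P* = 61.
Then Q* = 753.5 - 3.5(61) = 540.
After the shift, demand is Qd = 627.5 - 3.5P.
The new intersection has 331.5 = 7.5P, i.e. P = 44.2, Q = 472.8.
ΔQ = 472.8 - 540 = -67.2.

ΔQ = -67.2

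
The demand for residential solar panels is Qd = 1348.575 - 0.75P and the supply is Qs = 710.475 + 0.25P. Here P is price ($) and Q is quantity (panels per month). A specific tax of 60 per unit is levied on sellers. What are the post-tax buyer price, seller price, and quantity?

The tax drives a wedge P_b - P_s = 60. Substituting P_s = P_b - 60 into supply: Qs = 695.475 + 0.25P_b.
Set Qd = Qs: 1348.575 - 0.75P_b = 695.475 + 0.25P_b, so 653.1 = P_b and P_b = 653.1.
Then P_s = 653.1 - 60 = 593.1 and Q = 1348.575 - 0.75(653.1) = 858.75.

P_b = 653.1, P_s = 593.1, Q = 858.75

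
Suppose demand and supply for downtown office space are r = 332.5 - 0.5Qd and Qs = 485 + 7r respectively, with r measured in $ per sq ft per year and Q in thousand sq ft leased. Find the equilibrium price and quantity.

Inverting to quantity form: Qd = 665 - 2r.
The market clears where 665 - 2r = 485 + 7r. Rearranging, 9r = 180, hence r* = 20.
Plugging r* into demand: Q* = 665 - 2(20) = 625.

r* = 20, Q* = 625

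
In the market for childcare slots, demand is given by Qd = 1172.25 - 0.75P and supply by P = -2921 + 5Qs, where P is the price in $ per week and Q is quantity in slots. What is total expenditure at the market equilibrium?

In direct form, Qs = 584.2 + 0.2P.
Set Qd = Qs: 1172.25 - 0.75P = 584.2 + 0.2P, so 588.05 = 0.95P and P* = 619.
From the demand curve, Q* = 1172.25 - 0.75(619) = 708.
Total expenditure = P* × Q* = 619 × 708 = 438252.

Total expenditure = 438252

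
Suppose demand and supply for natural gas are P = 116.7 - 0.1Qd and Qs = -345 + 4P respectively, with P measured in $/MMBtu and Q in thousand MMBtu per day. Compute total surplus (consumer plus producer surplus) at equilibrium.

In direct form, Qd = 1167 - 10P.
Equating demand and supply, 1167 - 10P = -345 + 4P gives 14P = 1512, so P* = 108.
Substitute back: Q* = 1167 - 10(108) = 87.
Demand choke price = 116.7; supply choke price = 86.25. CS = ½(116.7 - 108)(87) = 378.45; PS = ½(108 - 86.25)(87) = 946.125. Total surplus = 1324.575.

Total surplus = 1324.575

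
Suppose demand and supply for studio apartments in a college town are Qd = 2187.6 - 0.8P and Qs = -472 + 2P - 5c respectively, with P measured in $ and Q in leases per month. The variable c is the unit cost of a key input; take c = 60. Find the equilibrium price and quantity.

With c = 60, supply is Qs = -772 + 2P.
Equating demand and supply, 2187.6 - 0.8P = -772 + 2P gives 2.8P = 2959.6, so P* = 1057.
Then Q* = 2187.6 - 0.8(1057) = 1342.

P* = 1057, Q* = 1342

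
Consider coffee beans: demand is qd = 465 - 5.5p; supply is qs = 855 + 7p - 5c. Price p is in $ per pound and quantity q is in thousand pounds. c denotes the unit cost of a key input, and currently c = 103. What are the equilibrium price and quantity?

p* = 10, q* = 410

With c = 103, supply is qs = 340 + 7p.
Equating demand and supply, 465 - 5.5p = 340 + 7p gives 12.5p = 125, so p* = 10.
Substitute back: q* = 465 - 5.5(10) = 410.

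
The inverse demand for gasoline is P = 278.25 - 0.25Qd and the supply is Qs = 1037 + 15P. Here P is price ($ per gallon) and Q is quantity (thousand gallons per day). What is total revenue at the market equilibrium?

Total revenue = 4388

Inverting to quantity form: Qd = 1113 - 4P.
Set Qd = Qs: 1113 - 4P = 1037 + 15P, so 76 = 19P and P* = 4.
From the demand curve, Q* = 1113 - 4(4) = 1097.
Total revenue = P* × Q* = 4 × 1097 = 4388.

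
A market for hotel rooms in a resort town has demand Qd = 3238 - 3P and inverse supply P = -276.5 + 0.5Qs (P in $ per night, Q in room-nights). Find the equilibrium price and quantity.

P* = 537, Q* = 1627

Rewriting in direct form: Qs = 553 + 2P.
Set Qd = Qs: 3238 - 3P = 553 + 2P, so 2685 = 5P and P* = 537.
From the demand curve, Q* = 3238 - 3(537) = 1627.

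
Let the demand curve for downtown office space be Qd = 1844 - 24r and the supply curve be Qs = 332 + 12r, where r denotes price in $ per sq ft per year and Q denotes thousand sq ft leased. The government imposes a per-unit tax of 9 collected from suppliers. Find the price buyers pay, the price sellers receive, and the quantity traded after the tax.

r_b = 45, r_s = 36, Q = 764

The tax drives a wedge r_b - r_s = 9. Substituting r_s = r_b - 9 into supply: Qs = 224 + 12r_b.
Set Qd = Qs: 1844 - 24r_b = 224 + 12r_b, so 1620 = 36r_b and r_b = 45.
Then r_s = 45 - 9 = 36 and Q = 1844 - 24(45) = 764.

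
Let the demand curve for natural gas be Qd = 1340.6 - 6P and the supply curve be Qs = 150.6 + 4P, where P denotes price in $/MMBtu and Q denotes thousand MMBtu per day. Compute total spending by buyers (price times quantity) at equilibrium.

At equilibrium Qd = Qs, so 1340.6 - 6P = 150.6 + 4P; collecting terms, 1190 = 10P and P* = 119.
Plugging P* into demand: Q* = 1340.6 - 6(119) = 626.6.
Total spending by buyers = P* × Q* = 119 × 626.6 = 74565.4.

Total spending by buyers = 74565.4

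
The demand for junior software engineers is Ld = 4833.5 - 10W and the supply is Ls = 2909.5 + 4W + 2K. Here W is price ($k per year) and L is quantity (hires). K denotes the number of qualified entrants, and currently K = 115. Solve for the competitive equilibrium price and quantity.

W* = 121, L* = 3623.5

With K = 115, supply is Ls = 3139.5 + 4W.
The market clears where 4833.5 - 10W = 3139.5 + 4W. Rearranging, 14W = 1694, hence W* = 121.
Then L* = 4833.5 - 10(121) = 3623.5.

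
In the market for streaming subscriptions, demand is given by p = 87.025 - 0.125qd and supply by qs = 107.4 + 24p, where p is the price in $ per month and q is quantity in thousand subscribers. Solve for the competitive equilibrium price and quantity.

p* = 18.4, q* = 549

In direct form, qd = 696.2 - 8p.
Equating demand and supply, 696.2 - 8p = 107.4 + 24p gives 32p = 588.8, so p* = 18.4.
Then q* = 696.2 - 8(18.4) = 549.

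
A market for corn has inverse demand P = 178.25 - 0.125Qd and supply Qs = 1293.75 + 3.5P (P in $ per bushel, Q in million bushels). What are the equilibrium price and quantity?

In direct form, Qd = 1426 - 8P.
The market clears where 1426 - 8P = 1293.75 + 3.5P. Rearranging, 11.5P = 132.25, hence P* = 11.5.
Plugging P* into demand: Q* = 1426 - 8(11.5) = 1334.

P* = 11.5, Q* = 1334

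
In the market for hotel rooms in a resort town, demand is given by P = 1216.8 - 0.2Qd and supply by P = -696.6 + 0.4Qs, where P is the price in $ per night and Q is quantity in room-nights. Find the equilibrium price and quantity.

Rewriting in direct form: Qd = 6084 - 5P and Qs = 1741.5 + 2.5P.
The market clears where 6084 - 5P = 1741.5 + 2.5P. Rearranging, 7.5P = 4342.5, hence P* = 579.
Plugging P* into demand: Q* = 6084 - 5(579) = 3189.

P* = 579, Q* = 3189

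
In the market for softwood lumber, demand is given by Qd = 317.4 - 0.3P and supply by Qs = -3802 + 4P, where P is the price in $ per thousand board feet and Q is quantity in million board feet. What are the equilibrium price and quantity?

P* = 958, Q* = 30

Set Qd = Qs: 317.4 - 0.3P = -3802 + 4P, so 4119.4 = 4.3P and P* = 958.
Substitute back: Q* = 317.4 - 0.3(958) = 30.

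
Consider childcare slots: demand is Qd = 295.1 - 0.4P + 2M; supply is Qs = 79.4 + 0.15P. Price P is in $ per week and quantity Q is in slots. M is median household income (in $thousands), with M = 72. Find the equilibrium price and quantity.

With M = 72, demand is Qd = 439.1 - 0.4P.
At equilibrium Qd = Qs, so 439.1 - 0.4P = 79.4 + 0.15P; collecting terms, 359.7 = 0.55P and P* = 654.
Plugging P* into demand: Q* = 439.1 - 0.4(654) = 177.5.

P* = 654, Q* = 177.5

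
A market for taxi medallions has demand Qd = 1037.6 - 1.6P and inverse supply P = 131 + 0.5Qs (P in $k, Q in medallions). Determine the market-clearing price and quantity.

Rewriting in direct form: Qs = -262 + 2P.
Equating demand and supply, 1037.6 - 1.6P = -262 + 2P gives 3.6P = 1299.6, so P* = 361.
Then Q* = 1037.6 - 1.6(361) = 460.

P* = 361, Q* = 460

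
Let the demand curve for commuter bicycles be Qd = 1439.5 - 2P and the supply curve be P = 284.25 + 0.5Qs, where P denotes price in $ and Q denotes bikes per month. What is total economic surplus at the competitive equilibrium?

Total surplus = 94830.125

Inverting to quantity form: Qs = -568.5 + 2P.
Equating demand and supply, 1439.5 - 2P = -568.5 + 2P gives 4P = 2008, so P* = 502.
Substitute back: Q* = 1439.5 - 2(502) = 435.5.
Demand choke price = 719.75; supply choke price = 284.25. CS = ½(719.75 - 502)(435.5) = 47415.0625; PS = ½(502 - 284.25)(435.5) = 47415.0625. Total surplus = 94830.125.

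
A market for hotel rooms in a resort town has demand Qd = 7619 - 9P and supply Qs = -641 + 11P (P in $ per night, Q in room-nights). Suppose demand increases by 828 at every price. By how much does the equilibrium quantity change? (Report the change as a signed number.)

ΔQ = 455.4

The market clears where 7619 - 9P = -641 + 11P. Rearranging, 20P = 8260, hence P* = 413.
Then Q* = 7619 - 9(413) = 3902.
After the shift, demand is Qd = 8447 - 9P.
New equilibrium: 9088 = 20P, so P = 454.4 and Q = 4357.4.
ΔQ = 4357.4 - 3902 = 455.4.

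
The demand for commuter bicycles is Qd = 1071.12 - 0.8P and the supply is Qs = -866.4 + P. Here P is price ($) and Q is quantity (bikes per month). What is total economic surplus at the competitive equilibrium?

At equilibrium Qd = Qs, so 1071.12 - 0.8P = -866.4 + P; collecting terms, 1937.52 = 1.8P and P* = 1076.4.
From the demand curve, Q* = 1071.12 - 0.8(1076.4) = 210.
Demand choke price = 1338.9; supply choke price = 866.4. CS = ½(1338.9 - 1076.4)(210) = 27562.5; PS = ½(1076.4 - 866.4)(210) = 22050. Total surplus = 49612.5.

Total surplus = 49612.5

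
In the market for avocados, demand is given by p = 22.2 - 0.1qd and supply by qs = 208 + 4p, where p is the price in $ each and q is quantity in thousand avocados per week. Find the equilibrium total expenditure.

Solving each curve for q: qd = 222 - 10p.
Set qd = qs: 222 - 10p = 208 + 4p, so 14 = 14p and p* = 1.
Substitute back: q* = 222 - 10(1) = 212.
Total expenditure = p* × q* = 1 × 212 = 212.

Total expenditure = 212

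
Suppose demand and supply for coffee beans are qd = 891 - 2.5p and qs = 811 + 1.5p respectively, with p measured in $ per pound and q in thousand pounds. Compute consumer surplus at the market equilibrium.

Consumer surplus = 141456.2

The market clears where 891 - 2.5p = 811 + 1.5p. Rearranging, 4p = 80, hence p* = 20.
Plugging p* into demand: q* = 891 - 2.5(20) = 841.
Demand choke price (qd = 0): p = 891/2.5 = 356.4. Consumer surplus = ½ × (356.4 - 20) × 841 = 141456.2.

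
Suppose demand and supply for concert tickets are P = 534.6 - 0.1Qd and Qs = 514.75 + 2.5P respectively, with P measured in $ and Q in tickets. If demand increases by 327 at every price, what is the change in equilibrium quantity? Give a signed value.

Rewriting in direct form: Qd = 5346 - 10P.
Set Qd = Qs: 5346 - 10P = 514.75 + 2.5P, so 4831.25 = 12.5P and P* = 386.5.
Then Q* = 5346 - 10(386.5) = 1481.
After the shift, demand is Qd = 5673 - 10P.
New equilibrium: 5158.25 = 12.5P, so P = 412.66 and Q = 1546.4.
ΔQ = 1546.4 - 1481 = 65.4.

ΔQ = 65.4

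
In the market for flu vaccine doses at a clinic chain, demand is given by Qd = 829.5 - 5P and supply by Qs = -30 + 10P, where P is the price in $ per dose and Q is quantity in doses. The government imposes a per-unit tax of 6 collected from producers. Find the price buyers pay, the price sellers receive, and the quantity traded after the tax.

The tax drives a wedge P_b - P_s = 6. Substituting P_s = P_b - 6 into supply: Qs = -90 + 10P_b.
Set Qd = Qs: 829.5 - 5P_b = -90 + 10P_b, so 919.5 = 15P_b and P_b = 61.3.
So P_s = 55.3 and the quantity traded is Q = 829.5 - 5(61.3) = 523.

P_b = 61.3, P_s = 55.3, Q = 523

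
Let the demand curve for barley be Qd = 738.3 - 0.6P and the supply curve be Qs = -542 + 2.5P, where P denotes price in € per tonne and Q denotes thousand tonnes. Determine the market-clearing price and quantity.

The market clears where 738.3 - 0.6P = -542 + 2.5P. Rearranging, 3.1P = 1280.3, hence P* = 413.
Then Q* = 738.3 - 0.6(413) = 490.5.

P* = 413, Q* = 490.5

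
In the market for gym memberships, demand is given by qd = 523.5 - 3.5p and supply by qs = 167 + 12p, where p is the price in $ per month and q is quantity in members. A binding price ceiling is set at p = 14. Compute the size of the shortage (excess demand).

Shortage = 139.5

At p = 14: qd = 474.5 and qs = 335.
Shortage = qd - qs = 474.5 - 335 = 139.5.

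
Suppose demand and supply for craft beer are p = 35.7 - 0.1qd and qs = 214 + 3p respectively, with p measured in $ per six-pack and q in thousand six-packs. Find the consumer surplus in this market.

Consumer surplus = 3050.45

Solving each curve for q: qd = 357 - 10p.
At equilibrium qd = qs, so 357 - 10p = 214 + 3p; collecting terms, 143 = 13p and p* = 11.
Substitute back: q* = 357 - 10(11) = 247.
Demand choke price (qd = 0): p = 357/10 = 35.7. Consumer surplus = ½ × (35.7 - 11) × 247 = 3050.45.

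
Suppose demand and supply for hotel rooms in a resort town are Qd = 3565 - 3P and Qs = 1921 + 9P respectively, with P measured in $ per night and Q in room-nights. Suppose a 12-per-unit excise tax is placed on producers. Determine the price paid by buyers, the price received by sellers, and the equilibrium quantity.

With a tax of 12 on producers, they supply based on the net price P_s = P_b - 12, so Qs = 1813 + 9P_b.
Equate demand and the shifted supply: 3565 - 3P_b = 1813 + 9P_b, giving 12P_b = 1752, so P_b = 146.
Then P_s = 146 - 12 = 134 and Q = 3565 - 3(146) = 3127.

P_b = 146, P_s = 134, Q = 3127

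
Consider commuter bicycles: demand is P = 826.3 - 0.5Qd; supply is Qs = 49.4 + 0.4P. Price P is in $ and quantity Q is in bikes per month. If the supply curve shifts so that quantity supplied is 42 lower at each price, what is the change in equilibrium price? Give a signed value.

In direct form, Qd = 1652.6 - 2P.
At equilibrium Qd = Qs, so 1652.6 - 2P = 49.4 + 0.4P; collecting terms, 1603.2 = 2.4P and P* = 668.
Substitute back: Q* = 1652.6 - 2(668) = 316.6.
After the shift, supply is Qs = 7.4 + 0.4P.
New equilibrium: 1645.2 = 2.4P, so P = 685.5 and Q = 281.6.
ΔP = 685.5 - 668 = 17.5.

ΔP = 17.5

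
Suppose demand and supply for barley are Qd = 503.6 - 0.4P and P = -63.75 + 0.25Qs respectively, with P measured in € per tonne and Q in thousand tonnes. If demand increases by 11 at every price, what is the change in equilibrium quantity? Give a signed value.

ΔQ = 10

In direct form, Qs = 255 + 4P.
The market clears where 503.6 - 0.4P = 255 + 4P. Rearranging, 4.4P = 248.6, hence P* = 56.5.
Substitute back: Q* = 503.6 - 0.4(56.5) = 481.
After the shift, demand is Qd = 514.6 - 0.4P.
Re-solving, 4.4P = 259.6 gives P = 59 and Q = 491.
ΔQ = 491 - 481 = 10.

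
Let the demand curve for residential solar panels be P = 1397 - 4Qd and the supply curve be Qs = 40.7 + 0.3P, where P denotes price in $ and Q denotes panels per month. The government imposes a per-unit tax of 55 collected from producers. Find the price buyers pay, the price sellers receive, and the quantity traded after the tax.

Inverting to quantity form: Qd = 349.25 - 0.25P.
The tax drives a wedge P_b - P_s = 55. Substituting P_s = P_b - 55 into supply: Qs = 24.2 + 0.3P_b.
Set Qd = Qs: 349.25 - 0.25P_b = 24.2 + 0.3P_b, so 325.05 = 0.55P_b and P_b = 591.
So P_s = 536 and the quantity traded is Q = 349.25 - 0.25(591) = 201.5.

P_b = 591, P_s = 536, Q = 201.5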